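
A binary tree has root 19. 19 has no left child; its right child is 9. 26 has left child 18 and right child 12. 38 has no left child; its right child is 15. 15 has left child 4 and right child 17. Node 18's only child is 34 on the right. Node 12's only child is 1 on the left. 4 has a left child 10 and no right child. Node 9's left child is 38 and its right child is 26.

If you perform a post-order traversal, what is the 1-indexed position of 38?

5

Post-order visits the left subtree, then the right subtree, then the node.
At 19: no left child.
At 19: go right to 9.
  At 9: go left to 38.
    At 38: no left child.
    At 38: go right to 15.
      At 15: go left to 4.
        At 4: go left to 10.
          10 is a leaf — visit 10.
        At 4: no right child.
        Visit 4.
      At 15: go right to 17.
        17 is a leaf — visit 17.
      Visit 15.
    Visit 38.
  At 9: go right to 26.
    At 26: go left to 18.
      At 18: no left child.
      At 18: go right to 34.
        34 is a leaf — visit 34.
      Visit 18.
    At 26: go right to 12.
      At 12: go left to 1.
        1 is a leaf — visit 1.
      At 12: no right child.
      Visit 12.
    Visit 26.
  Visit 9.
Visit 19.
Full post-order sequence: 10, 4, 17, 15, 38, 34, 18, 1, 12, 26, 9, 19.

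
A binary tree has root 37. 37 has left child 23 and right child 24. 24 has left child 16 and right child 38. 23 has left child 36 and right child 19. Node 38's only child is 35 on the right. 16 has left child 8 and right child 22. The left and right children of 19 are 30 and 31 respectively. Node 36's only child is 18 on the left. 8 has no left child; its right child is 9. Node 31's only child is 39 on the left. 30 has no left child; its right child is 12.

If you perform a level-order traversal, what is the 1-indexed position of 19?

5

Level-order visits nodes level by level from the root, left to right within each level.
Level 0: 37
Level 1: 23, 24
Level 2: 36, 19, 16, 38
Level 3: 18, 30, 31, 8, 22, 35
Level 4: 12, 39, 9
Full level-order sequence: 37, 23, 24, 36, 19, 16, 38, 18, 30, 31, 8, 22, 35, 12, 39, 9.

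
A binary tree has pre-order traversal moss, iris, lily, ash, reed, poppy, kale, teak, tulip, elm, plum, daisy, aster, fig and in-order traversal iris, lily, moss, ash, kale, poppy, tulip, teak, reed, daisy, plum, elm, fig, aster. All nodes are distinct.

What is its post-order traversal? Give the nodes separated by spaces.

lily iris kale tulip teak poppy daisy plum fig aster elm reed ash moss

The first element of pre-order is the root; it splits in-order into left and right subtrees.
Root moss: left subtree has 2 nodes {iris, lily}, right has 11 {ash, kale, poppy, tulip, teak, reed, daisy, plum, elm, fig, aster}.
  Root iris: left subtree has 0 nodes { }, right has 1 {lily}.
  Root ash: left subtree has 0 nodes { }, right has 10 {kale, poppy, tulip, teak, reed, daisy, plum, elm, fig, aster}.
    Root reed: left subtree has 4 nodes {kale, poppy, tulip, teak}, right has 5 {daisy, plum, elm, fig, aster}.
      Root poppy: left subtree has 1 node {kale}, right has 2 {tulip, teak}.
        Root teak: left subtree has 1 node {tulip}, right has 0 { }.
      Root elm: left subtree has 2 nodes {daisy, plum}, right has 2 {fig, aster}.
        Root plum: left subtree has 1 node {daisy}, right has 0 { }.
        Root aster: left subtree has 1 node {fig}, right has 0 { }.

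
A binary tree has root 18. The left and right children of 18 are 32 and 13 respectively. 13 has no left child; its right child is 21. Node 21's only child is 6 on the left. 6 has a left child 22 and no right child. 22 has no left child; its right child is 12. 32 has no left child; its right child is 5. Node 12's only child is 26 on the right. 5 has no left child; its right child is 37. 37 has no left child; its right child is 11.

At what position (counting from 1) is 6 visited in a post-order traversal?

Post-order visits the left subtree, then the right subtree, then the node.
At 18: go left to 32.
  At 32: no left child.
  At 32: go right to 5.
    At 5: no left child.
    At 5: go right to 37.
      At 37: no left child.
      At 37: go right to 11.
        11 is a leaf — visit 11.
      Visit 37.
    Visit 5.
  Visit 32.
At 18: go right to 13.
  At 13: no left child.
  At 13: go right to 21.
    At 21: go left to 6.
      At 6: go left to 22.
        At 22: no left child.
        At 22: go right to 12.
          At 12: no left child.
          At 12: go right to 26.
            26 is a leaf — visit 26.
          Visit 12.
        Visit 22.
      At 6: no right child.
      Visit 6.
    At 21: no right child.
    Visit 21.
  Visit 13.
Visit 18.
Full post-order sequence: 11, 37, 5, 32, 26, 12, 22, 6, 21, 13, 18.

8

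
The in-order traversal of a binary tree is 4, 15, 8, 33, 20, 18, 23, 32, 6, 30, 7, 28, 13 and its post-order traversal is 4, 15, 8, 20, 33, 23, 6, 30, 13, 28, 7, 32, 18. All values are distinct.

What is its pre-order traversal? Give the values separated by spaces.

18 33 8 15 4 20 32 23 7 30 6 28 13

The last element of post-order is the root; it splits in-order into left and right subtrees.
Root 18: left subtree has 5 nodes {4, 15, 8, 33, 20}, right has 7 {23, 32, 6, 30, 7, 28, 13}.
  Root 33: left subtree has 3 nodes {4, 15, 8}, right has 1 {20}.
    Root 8: left subtree has 2 nodes {4, 15}, right has 0 { }.
      Root 15: left subtree has 1 node {4}, right has 0 { }.
  Root 32: left subtree has 1 node {23}, right has 5 {6, 30, 7, 28, 13}.
    Root 7: left subtree has 2 nodes {6, 30}, right has 2 {28, 13}.
      Root 30: left subtree has 1 node {6}, right has 0 { }.
      Root 28: left subtree has 0 nodes { }, right has 1 {13}.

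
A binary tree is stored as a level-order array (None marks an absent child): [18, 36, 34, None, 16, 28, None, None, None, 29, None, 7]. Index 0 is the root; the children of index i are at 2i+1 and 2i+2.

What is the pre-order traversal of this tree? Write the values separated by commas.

18, 36, 16, 29, 34, 28, 7

Pre-order visits the node, then its left subtree, then its right subtree.
Visit 18.
At 18: go left to 36.
  Visit 36.
  At 36: no left child.
  At 36: go right to 16.
    Visit 16.
    At 16: go left to 29.
      29 is a leaf — visit 29.
    At 16: no right child.
At 18: go right to 34.
  Visit 34.
  At 34: go left to 28.
    Visit 28.
    At 28: go left to 7.
      7 is a leaf — visit 7.
    At 28: no right child.
  At 34: no right child.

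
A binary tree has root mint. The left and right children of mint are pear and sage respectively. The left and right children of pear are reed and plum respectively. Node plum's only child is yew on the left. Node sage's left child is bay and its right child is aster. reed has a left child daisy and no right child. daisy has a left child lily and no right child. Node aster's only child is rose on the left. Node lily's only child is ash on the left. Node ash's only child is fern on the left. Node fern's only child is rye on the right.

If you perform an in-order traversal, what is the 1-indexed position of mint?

10

In-order visits the left subtree, then the node, then the right subtree.
At mint: go left to pear.
  At pear: go left to reed.
    At reed: go left to daisy.
      At daisy: go left to lily.
        At lily: go left to ash.
          At ash: go left to fern.
            At fern: no left child.
            Visit fern.
            At fern: go right to rye.
              rye is a leaf — visit rye.
          Visit ash.
          At ash: no right child.
        Visit lily.
        At lily: no right child.
      Visit daisy.
      At daisy: no right child.
    Visit reed.
    At reed: no right child.
  Visit pear.
  At pear: go right to plum.
    At plum: go left to yew.
      yew is a leaf — visit yew.
    Visit plum.
    At plum: no right child.
Visit mint.
At mint: go right to sage.
  At sage: go left to bay.
    bay is a leaf — visit bay.
  Visit sage.
  At sage: go right to aster.
    At aster: go left to rose.
      rose is a leaf — visit rose.
    Visit aster.
    At aster: no right child.
Full in-order sequence: fern, rye, ash, lily, daisy, reed, pear, yew, plum, mint, bay, sage, rose, aster.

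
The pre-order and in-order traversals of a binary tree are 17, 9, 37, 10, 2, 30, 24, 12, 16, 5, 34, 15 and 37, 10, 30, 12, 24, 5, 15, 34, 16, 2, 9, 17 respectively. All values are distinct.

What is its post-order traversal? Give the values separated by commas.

The first element of pre-order is the root; it splits in-order into left and right subtrees.
Root 17: left subtree has 11 nodes {37, 10, 30, 12, 24, 5, 15, 34, 16, 2, 9}, right has 0 { }.
  Root 9: left subtree has 10 nodes {37, 10, 30, 12, 24, 5, 15, 34, 16, 2}, right has 0 { }.
    Root 37: left subtree has 0 nodes { }, right has 9 {10, 30, 12, 24, 5, 15, 34, 16, 2}.
      Root 10: left subtree has 0 nodes { }, right has 8 {30, 12, 24, 5, 15, 34, 16, 2}.
        Root 2: left subtree has 7 nodes {30, 12, 24, 5, 15, 34, 16}, right has 0 { }.
          Root 30: left subtree has 0 nodes { }, right has 6 {12, 24, 5, 15, 34, 16}.
            Root 24: left subtree has 1 node {12}, right has 4 {5, 15, 34, 16}.
              Root 16: left subtree has 3 nodes {5, 15, 34}, right has 0 { }.
                Root 5: left subtree has 0 nodes { }, right has 2 {15, 34}.
                  Root 34: left subtree has 1 node {15}, right has 0 { }.

12, 15, 34, 5, 16, 24, 30, 2, 10, 37, 9, 17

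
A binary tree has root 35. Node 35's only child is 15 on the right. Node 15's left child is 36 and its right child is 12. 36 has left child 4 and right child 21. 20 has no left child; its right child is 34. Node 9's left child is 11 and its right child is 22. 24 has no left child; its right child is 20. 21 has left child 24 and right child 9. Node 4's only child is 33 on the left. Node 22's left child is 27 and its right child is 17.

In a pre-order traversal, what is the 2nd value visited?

Pre-order visits the node, then its left subtree, then its right subtree.
Visit 35.
At 35: no left child.
At 35: go right to 15.
  Visit 15.
  At 15: go left to 36.
    Visit 36.
    At 36: go left to 4.
      Visit 4.
      At 4: go left to 33.
        33 is a leaf — visit 33.
      At 4: no right child.
    At 36: go right to 21.
      Visit 21.
      At 21: go left to 24.
        Visit 24.
        At 24: no left child.
        At 24: go right to 20.
          Visit 20.
          At 20: no left child.
          At 20: go right to 34.
            34 is a leaf — visit 34.
      At 21: go right to 9.
        Visit 9.
        At 9: go left to 11.
          11 is a leaf — visit 11.
        At 9: go right to 22.
          Visit 22.
          At 22: go left to 27.
            27 is a leaf — visit 27.
          At 22: go right to 17.
            17 is a leaf — visit 17.
  At 15: go right to 12.
    12 is a leaf — visit 12.
Full pre-order sequence: 35, 15, 36, 4, 33, 21, 24, 20, 34, 9, 11, 22, 27, 17, 12.

15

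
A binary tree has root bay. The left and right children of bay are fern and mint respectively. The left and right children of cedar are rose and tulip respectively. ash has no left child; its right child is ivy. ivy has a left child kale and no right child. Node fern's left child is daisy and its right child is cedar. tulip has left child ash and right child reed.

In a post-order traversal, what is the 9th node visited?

Post-order visits the left subtree, then the right subtree, then the node.
At bay: go left to fern.
  At fern: go left to daisy.
    daisy is a leaf — visit daisy.
  At fern: go right to cedar.
    At cedar: go left to rose.
      rose is a leaf — visit rose.
    At cedar: go right to tulip.
      At tulip: go left to ash.
        At ash: no left child.
        At ash: go right to ivy.
          At ivy: go left to kale.
            kale is a leaf — visit kale.
          At ivy: no right child.
          Visit ivy.
        Visit ash.
      At tulip: go right to reed.
        reed is a leaf — visit reed.
      Visit tulip.
    Visit cedar.
  Visit fern.
At bay: go right to mint.
  mint is a leaf — visit mint.
Visit bay.
Full post-order sequence: daisy, rose, kale, ivy, ash, reed, tulip, cedar, fern, mint, bay.

fern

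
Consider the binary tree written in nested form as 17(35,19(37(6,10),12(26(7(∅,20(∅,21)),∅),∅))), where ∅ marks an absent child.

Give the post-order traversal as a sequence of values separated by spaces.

Post-order visits the left subtree, then the right subtree, then the node.
At 17: go left to 35.
  35 is a leaf — visit 35.
At 17: go right to 19.
  At 19: go left to 37.
    At 37: go left to 6.
      6 is a leaf — visit 6.
    At 37: go right to 10.
      10 is a leaf — visit 10.
    Visit 37.
  At 19: go right to 12.
    At 12: go left to 26.
      At 26: go left to 7.
        At 7: no left child.
        At 7: go right to 20.
          At 20: no left child.
          At 20: go right to 21.
            21 is a leaf — visit 21.
          Visit 20.
        Visit 7.
      At 26: no right child.
      Visit 26.
    At 12: no right child.
    Visit 12.
  Visit 19.
Visit 17.

35 6 10 37 21 20 7 26 12 19 17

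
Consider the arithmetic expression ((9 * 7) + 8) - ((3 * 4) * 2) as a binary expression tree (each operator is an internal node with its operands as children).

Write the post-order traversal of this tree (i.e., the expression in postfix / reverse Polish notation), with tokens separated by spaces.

9 7 * 8 + 3 4 * 2 * -

Post-order on an expression tree gives postfix notation: for each operator, emit left operand, right operand, then the operator.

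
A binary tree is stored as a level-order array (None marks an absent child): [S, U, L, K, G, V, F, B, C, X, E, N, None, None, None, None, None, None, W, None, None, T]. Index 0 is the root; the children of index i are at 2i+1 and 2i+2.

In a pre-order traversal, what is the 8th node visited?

Pre-order visits the node, then its left subtree, then its right subtree.
Visit S.
At S: go left to U.
  Visit U.
  At U: go left to K.
    Visit K.
    At K: go left to B.
      B is a leaf — visit B.
    At K: go right to C.
      Visit C.
      At C: no left child.
      At C: go right to W.
        W is a leaf — visit W.
  At U: go right to G.
    Visit G.
    At G: go left to X.
      X is a leaf — visit X.
    At G: go right to E.
      Visit E.
      At E: go left to T.
        T is a leaf — visit T.
      At E: no right child.
At S: go right to L.
  Visit L.
  At L: go left to V.
    Visit V.
    At V: go left to N.
      N is a leaf — visit N.
    At V: no right child.
  At L: go right to F.
    F is a leaf — visit F.
Full pre-order sequence: S, U, K, B, C, W, G, X, E, T, L, V, N, F.

X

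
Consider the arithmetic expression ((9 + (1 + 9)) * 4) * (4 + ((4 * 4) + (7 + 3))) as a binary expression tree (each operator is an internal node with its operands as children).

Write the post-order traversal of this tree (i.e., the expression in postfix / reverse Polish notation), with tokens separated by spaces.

9 1 9 + + 4 * 4 4 4 * 7 3 + + + *

Post-order on an expression tree gives postfix notation: for each operator, emit left operand, right operand, then the operator.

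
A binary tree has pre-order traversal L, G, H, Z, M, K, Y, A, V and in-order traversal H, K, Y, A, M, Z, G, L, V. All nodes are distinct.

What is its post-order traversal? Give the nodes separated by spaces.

The first element of pre-order is the root; it splits in-order into left and right subtrees.
Root L: left subtree has 7 nodes {H, K, Y, A, M, Z, G}, right has 1 {V}.
  Root G: left subtree has 6 nodes {H, K, Y, A, M, Z}, right has 0 { }.
    Root H: left subtree has 0 nodes { }, right has 5 {K, Y, A, M, Z}.
      Root Z: left subtree has 4 nodes {K, Y, A, M}, right has 0 { }.
        Root M: left subtree has 3 nodes {K, Y, A}, right has 0 { }.
          Root K: left subtree has 0 nodes { }, right has 2 {Y, A}.
            Root Y: left subtree has 0 nodes { }, right has 1 {A}.

A Y K M Z H G V L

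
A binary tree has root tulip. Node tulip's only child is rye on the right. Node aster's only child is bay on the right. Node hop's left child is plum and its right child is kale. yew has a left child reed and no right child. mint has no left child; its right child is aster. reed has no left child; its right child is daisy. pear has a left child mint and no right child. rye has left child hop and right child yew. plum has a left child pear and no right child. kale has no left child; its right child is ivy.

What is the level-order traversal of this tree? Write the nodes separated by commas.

tulip, rye, hop, yew, plum, kale, reed, pear, ivy, daisy, mint, aster, bay

Level-order visits nodes level by level from the root, left to right within each level.
Level 0: tulip
Level 1: rye
Level 2: hop, yew
Level 3: plum, kale, reed
Level 4: pear, ivy, daisy
Level 5: mint
Level 6: aster
Level 7: bay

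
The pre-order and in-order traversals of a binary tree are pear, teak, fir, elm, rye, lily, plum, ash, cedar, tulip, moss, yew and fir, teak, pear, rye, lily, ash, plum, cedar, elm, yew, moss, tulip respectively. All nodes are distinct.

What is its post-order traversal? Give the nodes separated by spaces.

The first element of pre-order is the root; it splits in-order into left and right subtrees.
Root pear: left subtree has 2 nodes {fir, teak}, right has 9 {rye, lily, ash, plum, cedar, elm, yew, moss, tulip}.
  Root teak: left subtree has 1 node {fir}, right has 0 { }.
  Root elm: left subtree has 5 nodes {rye, lily, ash, plum, cedar}, right has 3 {yew, moss, tulip}.
    Root rye: left subtree has 0 nodes { }, right has 4 {lily, ash, plum, cedar}.
      Root lily: left subtree has 0 nodes { }, right has 3 {ash, plum, cedar}.
        Root plum: left subtree has 1 node {ash}, right has 1 {cedar}.
    Root tulip: left subtree has 2 nodes {yew, moss}, right has 0 { }.
      Root moss: left subtree has 1 node {yew}, right has 0 { }.

fir teak ash cedar plum lily rye yew moss tulip elm pear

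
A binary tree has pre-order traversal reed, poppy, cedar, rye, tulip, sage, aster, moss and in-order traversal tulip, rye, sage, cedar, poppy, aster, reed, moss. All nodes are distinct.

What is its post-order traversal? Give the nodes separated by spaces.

tulip sage rye cedar aster poppy moss reed

The first element of pre-order is the root; it splits in-order into left and right subtrees.
Root reed: left subtree has 6 nodes {tulip, rye, sage, cedar, poppy, aster}, right has 1 {moss}.
  Root poppy: left subtree has 4 nodes {tulip, rye, sage, cedar}, right has 1 {aster}.
    Root cedar: left subtree has 3 nodes {tulip, rye, sage}, right has 0 { }.
      Root rye: left subtree has 1 node {tulip}, right has 1 {sage}.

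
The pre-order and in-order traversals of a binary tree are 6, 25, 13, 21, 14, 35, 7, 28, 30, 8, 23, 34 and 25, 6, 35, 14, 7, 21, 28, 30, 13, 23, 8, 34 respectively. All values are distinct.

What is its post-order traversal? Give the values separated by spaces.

25 35 7 14 30 28 21 23 34 8 13 6

The first element of pre-order is the root; it splits in-order into left and right subtrees.
Root 6: left subtree has 1 node {25}, right has 10 {35, 14, 7, 21, 28, 30, 13, 23, 8, 34}.
  Root 13: left subtree has 6 nodes {35, 14, 7, 21, 28, 30}, right has 3 {23, 8, 34}.
    Root 21: left subtree has 3 nodes {35, 14, 7}, right has 2 {28, 30}.
      Root 14: left subtree has 1 node {35}, right has 1 {7}.
      Root 28: left subtree has 0 nodes { }, right has 1 {30}.
    Root 8: left subtree has 1 node {23}, right has 1 {34}.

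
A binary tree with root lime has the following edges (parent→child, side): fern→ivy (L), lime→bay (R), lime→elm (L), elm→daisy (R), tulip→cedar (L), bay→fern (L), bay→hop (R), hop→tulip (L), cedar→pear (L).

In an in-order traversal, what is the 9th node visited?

tulip

In-order visits the left subtree, then the node, then the right subtree.
At lime: go left to elm.
  At elm: no left child.
  Visit elm.
  At elm: go right to daisy.
    daisy is a leaf — visit daisy.
Visit lime.
At lime: go right to bay.
  At bay: go left to fern.
    At fern: go left to ivy.
      ivy is a leaf — visit ivy.
    Visit fern.
    At fern: no right child.
  Visit bay.
  At bay: go right to hop.
    At hop: go left to tulip.
      At tulip: go left to cedar.
        At cedar: go left to pear.
          pear is a leaf — visit pear.
        Visit cedar.
        At cedar: no right child.
      Visit tulip.
      At tulip: no right child.
    Visit hop.
    At hop: no right child.
Full in-order sequence: elm, daisy, lime, ivy, fern, bay, pear, cedar, tulip, hop.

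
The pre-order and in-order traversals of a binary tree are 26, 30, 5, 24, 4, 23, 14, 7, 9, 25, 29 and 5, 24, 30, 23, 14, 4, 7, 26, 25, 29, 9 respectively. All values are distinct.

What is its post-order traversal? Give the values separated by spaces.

The first element of pre-order is the root; it splits in-order into left and right subtrees.
Root 26: left subtree has 7 nodes {5, 24, 30, 23, 14, 4, 7}, right has 3 {25, 29, 9}.
  Root 30: left subtree has 2 nodes {5, 24}, right has 4 {23, 14, 4, 7}.
    Root 5: left subtree has 0 nodes { }, right has 1 {24}.
    Root 4: left subtree has 2 nodes {23, 14}, right has 1 {7}.
      Root 23: left subtree has 0 nodes { }, right has 1 {14}.
  Root 9: left subtree has 2 nodes {25, 29}, right has 0 { }.
    Root 25: left subtree has 0 nodes { }, right has 1 {29}.

24 5 14 23 7 4 30 29 25 9 26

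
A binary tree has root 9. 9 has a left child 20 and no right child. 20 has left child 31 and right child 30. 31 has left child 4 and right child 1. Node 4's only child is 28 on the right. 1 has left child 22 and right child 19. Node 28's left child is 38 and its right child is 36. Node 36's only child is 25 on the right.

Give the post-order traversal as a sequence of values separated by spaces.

38 25 36 28 4 22 19 1 31 30 20 9

Post-order visits the left subtree, then the right subtree, then the node.
At 9: go left to 20.
  At 20: go left to 31.
    At 31: go left to 4.
      At 4: no left child.
      At 4: go right to 28.
        At 28: go left to 38.
          38 is a leaf — visit 38.
        At 28: go right to 36.
          At 36: no left child.
          At 36: go right to 25.
            25 is a leaf — visit 25.
          Visit 36.
        Visit 28.
      Visit 4.
    At 31: go right to 1.
      At 1: go left to 22.
        22 is a leaf — visit 22.
      At 1: go right to 19.
        19 is a leaf — visit 19.
      Visit 1.
    Visit 31.
  At 20: go right to 30.
    30 is a leaf — visit 30.
  Visit 20.
At 9: no right child.
Visit 9.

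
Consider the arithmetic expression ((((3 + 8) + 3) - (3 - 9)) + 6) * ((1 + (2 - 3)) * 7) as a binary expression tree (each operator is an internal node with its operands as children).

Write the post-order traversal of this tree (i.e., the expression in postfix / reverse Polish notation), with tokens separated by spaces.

Post-order on an expression tree gives postfix notation: for each operator, emit left operand, right operand, then the operator.

3 8 + 3 + 3 9 - - 6 + 1 2 3 - + 7 * *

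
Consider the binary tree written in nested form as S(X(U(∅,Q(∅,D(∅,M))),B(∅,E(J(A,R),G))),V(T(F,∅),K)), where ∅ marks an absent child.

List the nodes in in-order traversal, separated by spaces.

In-order visits the left subtree, then the node, then the right subtree.
At S: go left to X.
  At X: go left to U.
    At U: no left child.
    Visit U.
    At U: go right to Q.
      At Q: no left child.
      Visit Q.
      At Q: go right to D.
        At D: no left child.
        Visit D.
        At D: go right to M.
          M is a leaf — visit M.
  Visit X.
  At X: go right to B.
    At B: no left child.
    Visit B.
    At B: go right to E.
      At E: go left to J.
        At J: go left to A.
          A is a leaf — visit A.
        Visit J.
        At J: go right to R.
          R is a leaf — visit R.
      Visit E.
      At E: go right to G.
        G is a leaf — visit G.
Visit S.
At S: go right to V.
  At V: go left to T.
    At T: go left to F.
      F is a leaf — visit F.
    Visit T.
    At T: no right child.
  Visit V.
  At V: go right to K.
    K is a leaf — visit K.

U Q D M X B A J R E G S F T V K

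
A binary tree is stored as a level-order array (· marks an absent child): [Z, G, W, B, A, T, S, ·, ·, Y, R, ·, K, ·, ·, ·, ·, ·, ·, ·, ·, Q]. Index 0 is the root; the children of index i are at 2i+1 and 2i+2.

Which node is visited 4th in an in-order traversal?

A

In-order visits the left subtree, then the node, then the right subtree.
At Z: go left to G.
  At G: go left to B.
    B is a leaf — visit B.
  Visit G.
  At G: go right to A.
    At A: go left to Y.
      Y is a leaf — visit Y.
    Visit A.
    At A: go right to R.
      At R: go left to Q.
        Q is a leaf — visit Q.
      Visit R.
      At R: no right child.
Visit Z.
At Z: go right to W.
  At W: go left to T.
    At T: no left child.
    Visit T.
    At T: go right to K.
      K is a leaf — visit K.
  Visit W.
  At W: go right to S.
    S is a leaf — visit S.
Full in-order sequence: B, G, Y, A, Q, R, Z, T, K, W, S.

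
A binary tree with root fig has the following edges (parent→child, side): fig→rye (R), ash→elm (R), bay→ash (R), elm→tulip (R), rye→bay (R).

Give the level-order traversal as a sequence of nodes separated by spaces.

Level-order visits nodes level by level from the root, left to right within each level.
Level 0: fig
Level 1: rye
Level 2: bay
Level 3: ash
Level 4: elm
Level 5: tulip

fig rye bay ash elm tulip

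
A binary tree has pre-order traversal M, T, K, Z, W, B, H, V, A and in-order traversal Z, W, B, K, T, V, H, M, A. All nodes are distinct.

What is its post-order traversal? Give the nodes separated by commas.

The first element of pre-order is the root; it splits in-order into left and right subtrees.
Root M: left subtree has 7 nodes {Z, W, B, K, T, V, H}, right has 1 {A}.
  Root T: left subtree has 4 nodes {Z, W, B, K}, right has 2 {V, H}.
    Root K: left subtree has 3 nodes {Z, W, B}, right has 0 { }.
      Root Z: left subtree has 0 nodes { }, right has 2 {W, B}.
        Root W: left subtree has 0 nodes { }, right has 1 {B}.
    Root H: left subtree has 1 node {V}, right has 0 { }.

B, W, Z, K, V, H, T, A, M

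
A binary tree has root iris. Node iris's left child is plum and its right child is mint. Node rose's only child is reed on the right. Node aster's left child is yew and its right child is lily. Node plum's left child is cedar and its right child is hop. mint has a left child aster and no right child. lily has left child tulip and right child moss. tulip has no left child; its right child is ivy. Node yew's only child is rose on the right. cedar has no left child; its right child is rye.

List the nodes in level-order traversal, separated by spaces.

Level-order visits nodes level by level from the root, left to right within each level.
Level 0: iris
Level 1: plum, mint
Level 2: cedar, hop, aster
Level 3: rye, yew, lily
Level 4: rose, tulip, moss
Level 5: reed, ivy

iris plum mint cedar hop aster rye yew lily rose tulip moss reed ivy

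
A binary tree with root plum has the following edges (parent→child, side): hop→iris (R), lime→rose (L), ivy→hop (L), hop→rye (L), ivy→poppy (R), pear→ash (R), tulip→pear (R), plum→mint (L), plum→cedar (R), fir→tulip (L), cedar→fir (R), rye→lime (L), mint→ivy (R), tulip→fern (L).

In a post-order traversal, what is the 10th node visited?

Post-order visits the left subtree, then the right subtree, then the node.
At plum: go left to mint.
  At mint: no left child.
  At mint: go right to ivy.
    At ivy: go left to hop.
      At hop: go left to rye.
        At rye: go left to lime.
          At lime: go left to rose.
            rose is a leaf — visit rose.
          At lime: no right child.
          Visit lime.
        At rye: no right child.
        Visit rye.
      At hop: go right to iris.
        iris is a leaf — visit iris.
      Visit hop.
    At ivy: go right to poppy.
      poppy is a leaf — visit poppy.
    Visit ivy.
  Visit mint.
At plum: go right to cedar.
  At cedar: no left child.
  At cedar: go right to fir.
    At fir: go left to tulip.
      At tulip: go left to fern.
        fern is a leaf — visit fern.
      At tulip: go right to pear.
        At pear: no left child.
        At pear: go right to ash.
          ash is a leaf — visit ash.
        Visit pear.
      Visit tulip.
    At fir: no right child.
    Visit fir.
  Visit cedar.
Visit plum.
Full post-order sequence: rose, lime, rye, iris, hop, poppy, ivy, mint, fern, ash, pear, tulip, fir, cedar, plum.

ash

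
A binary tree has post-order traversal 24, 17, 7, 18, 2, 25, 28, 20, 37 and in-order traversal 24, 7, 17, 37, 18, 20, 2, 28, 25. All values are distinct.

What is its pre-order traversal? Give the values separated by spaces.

The last element of post-order is the root; it splits in-order into left and right subtrees.
Root 37: left subtree has 3 nodes {24, 7, 17}, right has 5 {18, 20, 2, 28, 25}.
  Root 7: left subtree has 1 node {24}, right has 1 {17}.
  Root 20: left subtree has 1 node {18}, right has 3 {2, 28, 25}.
    Root 28: left subtree has 1 node {2}, right has 1 {25}.

37 7 24 17 20 18 28 2 25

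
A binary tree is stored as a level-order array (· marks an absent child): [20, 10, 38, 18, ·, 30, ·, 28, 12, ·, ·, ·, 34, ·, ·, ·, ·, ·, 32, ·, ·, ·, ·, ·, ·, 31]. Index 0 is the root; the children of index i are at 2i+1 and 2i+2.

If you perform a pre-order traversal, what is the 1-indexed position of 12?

Pre-order visits the node, then its left subtree, then its right subtree.
Visit 20.
At 20: go left to 10.
  Visit 10.
  At 10: go left to 18.
    Visit 18.
    At 18: go left to 28.
      28 is a leaf — visit 28.
    At 18: go right to 12.
      Visit 12.
      At 12: no left child.
      At 12: go right to 32.
        32 is a leaf — visit 32.
  At 10: no right child.
At 20: go right to 38.
  Visit 38.
  At 38: go left to 30.
    Visit 30.
    At 30: no left child.
    At 30: go right to 34.
      Visit 34.
      At 34: go left to 31.
        31 is a leaf — visit 31.
      At 34: no right child.
  At 38: no right child.
Full pre-order sequence: 20, 10, 18, 28, 12, 32, 38, 30, 34, 31.

5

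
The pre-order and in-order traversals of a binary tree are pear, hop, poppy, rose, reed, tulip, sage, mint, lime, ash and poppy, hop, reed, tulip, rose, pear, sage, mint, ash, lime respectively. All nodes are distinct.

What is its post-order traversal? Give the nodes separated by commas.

The first element of pre-order is the root; it splits in-order into left and right subtrees.
Root pear: left subtree has 5 nodes {poppy, hop, reed, tulip, rose}, right has 4 {sage, mint, ash, lime}.
  Root hop: left subtree has 1 node {poppy}, right has 3 {reed, tulip, rose}.
    Root rose: left subtree has 2 nodes {reed, tulip}, right has 0 { }.
      Root reed: left subtree has 0 nodes { }, right has 1 {tulip}.
  Root sage: left subtree has 0 nodes { }, right has 3 {mint, ash, lime}.
    Root mint: left subtree has 0 nodes { }, right has 2 {ash, lime}.
      Root lime: left subtree has 1 node {ash}, right has 0 { }.

poppy, tulip, reed, rose, hop, ash, lime, mint, sage, pear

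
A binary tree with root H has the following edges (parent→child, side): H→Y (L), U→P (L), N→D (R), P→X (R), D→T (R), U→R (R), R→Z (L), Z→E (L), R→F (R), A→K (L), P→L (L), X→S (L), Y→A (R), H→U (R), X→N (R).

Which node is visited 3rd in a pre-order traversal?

A

Pre-order visits the node, then its left subtree, then its right subtree.
Visit H.
At H: go left to Y.
  Visit Y.
  At Y: no left child.
  At Y: go right to A.
    Visit A.
    At A: go left to K.
      K is a leaf — visit K.
    At A: no right child.
At H: go right to U.
  Visit U.
  At U: go left to P.
    Visit P.
    At P: go left to L.
      L is a leaf — visit L.
    At P: go right to X.
      Visit X.
      At X: go left to S.
        S is a leaf — visit S.
      At X: go right to N.
        Visit N.
        At N: no left child.
        At N: go right to D.
          Visit D.
          At D: no left child.
          At D: go right to T.
            T is a leaf — visit T.
  At U: go right to R.
    Visit R.
    At R: go left to Z.
      Visit Z.
      At Z: go left to E.
        E is a leaf — visit E.
      At Z: no right child.
    At R: go right to F.
      F is a leaf — visit F.
Full pre-order sequence: H, Y, A, K, U, P, L, X, S, N, D, T, R, Z, E, F.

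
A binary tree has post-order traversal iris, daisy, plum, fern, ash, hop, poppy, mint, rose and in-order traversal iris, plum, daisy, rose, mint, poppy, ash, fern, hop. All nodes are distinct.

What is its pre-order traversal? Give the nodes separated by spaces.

The last element of post-order is the root; it splits in-order into left and right subtrees.
Root rose: left subtree has 3 nodes {iris, plum, daisy}, right has 5 {mint, poppy, ash, fern, hop}.
  Root plum: left subtree has 1 node {iris}, right has 1 {daisy}.
  Root mint: left subtree has 0 nodes { }, right has 4 {poppy, ash, fern, hop}.
    Root poppy: left subtree has 0 nodes { }, right has 3 {ash, fern, hop}.
      Root hop: left subtree has 2 nodes {ash, fern}, right has 0 { }.
        Root ash: left subtree has 0 nodes { }, right has 1 {fern}.

rose plum iris daisy mint poppy hop ash fern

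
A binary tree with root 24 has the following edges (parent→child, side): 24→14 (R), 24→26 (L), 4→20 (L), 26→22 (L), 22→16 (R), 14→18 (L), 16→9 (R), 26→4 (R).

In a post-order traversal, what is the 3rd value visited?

Post-order visits the left subtree, then the right subtree, then the node.
At 24: go left to 26.
  At 26: go left to 22.
    At 22: no left child.
    At 22: go right to 16.
      At 16: no left child.
      At 16: go right to 9.
        9 is a leaf — visit 9.
      Visit 16.
    Visit 22.
  At 26: go right to 4.
    At 4: go left to 20.
      20 is a leaf — visit 20.
    At 4: no right child.
    Visit 4.
  Visit 26.
At 24: go right to 14.
  At 14: go left to 18.
    18 is a leaf — visit 18.
  At 14: no right child.
  Visit 14.
Visit 24.
Full post-order sequence: 9, 16, 22, 20, 4, 26, 18, 14, 24.

22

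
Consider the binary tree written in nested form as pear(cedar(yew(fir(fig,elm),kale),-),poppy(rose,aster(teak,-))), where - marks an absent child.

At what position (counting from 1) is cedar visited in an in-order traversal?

6

In-order visits the left subtree, then the node, then the right subtree.
At pear: go left to cedar.
  At cedar: go left to yew.
    At yew: go left to fir.
      At fir: go left to fig.
        fig is a leaf — visit fig.
      Visit fir.
      At fir: go right to elm.
        elm is a leaf — visit elm.
    Visit yew.
    At yew: go right to kale.
      kale is a leaf — visit kale.
  Visit cedar.
  At cedar: no right child.
Visit pear.
At pear: go right to poppy.
  At poppy: go left to rose.
    rose is a leaf — visit rose.
  Visit poppy.
  At poppy: go right to aster.
    At aster: go left to teak.
      teak is a leaf — visit teak.
    Visit aster.
    At aster: no right child.
Full in-order sequence: fig, fir, elm, yew, kale, cedar, pear, rose, poppy, teak, aster.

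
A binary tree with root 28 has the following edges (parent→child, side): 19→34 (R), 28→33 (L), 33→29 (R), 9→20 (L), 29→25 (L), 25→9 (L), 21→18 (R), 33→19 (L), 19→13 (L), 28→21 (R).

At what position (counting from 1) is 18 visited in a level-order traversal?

6

Level-order visits nodes level by level from the root, left to right within each level.
Level 0: 28
Level 1: 33, 21
Level 2: 19, 29, 18
Level 3: 13, 34, 25
Level 4: 9
Level 5: 20
Full level-order sequence: 28, 33, 21, 19, 29, 18, 13, 34, 25, 9, 20.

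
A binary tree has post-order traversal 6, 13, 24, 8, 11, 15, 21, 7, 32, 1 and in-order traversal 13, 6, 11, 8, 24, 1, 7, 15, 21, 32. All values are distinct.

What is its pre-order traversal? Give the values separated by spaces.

The last element of post-order is the root; it splits in-order into left and right subtrees.
Root 1: left subtree has 5 nodes {13, 6, 11, 8, 24}, right has 4 {7, 15, 21, 32}.
  Root 11: left subtree has 2 nodes {13, 6}, right has 2 {8, 24}.
    Root 13: left subtree has 0 nodes { }, right has 1 {6}.
    Root 8: left subtree has 0 nodes { }, right has 1 {24}.
  Root 32: left subtree has 3 nodes {7, 15, 21}, right has 0 { }.
    Root 7: left subtree has 0 nodes { }, right has 2 {15, 21}.
      Root 21: left subtree has 1 node {15}, right has 0 { }.

1 11 13 6 8 24 32 7 21 15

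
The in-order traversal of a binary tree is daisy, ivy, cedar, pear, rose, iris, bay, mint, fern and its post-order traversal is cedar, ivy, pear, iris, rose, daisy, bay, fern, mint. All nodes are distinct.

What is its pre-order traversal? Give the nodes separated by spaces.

The last element of post-order is the root; it splits in-order into left and right subtrees.
Root mint: left subtree has 7 nodes {daisy, ivy, cedar, pear, rose, iris, bay}, right has 1 {fern}.
  Root bay: left subtree has 6 nodes {daisy, ivy, cedar, pear, rose, iris}, right has 0 { }.
    Root daisy: left subtree has 0 nodes { }, right has 5 {ivy, cedar, pear, rose, iris}.
      Root rose: left subtree has 3 nodes {ivy, cedar, pear}, right has 1 {iris}.
        Root pear: left subtree has 2 nodes {ivy, cedar}, right has 0 { }.
          Root ivy: left subtree has 0 nodes { }, right has 1 {cedar}.

mint bay daisy rose pear ivy cedar iris fern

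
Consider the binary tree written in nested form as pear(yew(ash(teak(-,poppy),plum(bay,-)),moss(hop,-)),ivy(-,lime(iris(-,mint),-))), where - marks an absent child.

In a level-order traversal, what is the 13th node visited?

Level-order visits nodes level by level from the root, left to right within each level.
Level 0: pear
Level 1: yew, ivy
Level 2: ash, moss, lime
Level 3: teak, plum, hop, iris
Level 4: poppy, bay, mint
Full level-order sequence: pear, yew, ivy, ash, moss, lime, teak, plum, hop, iris, poppy, bay, mint.

mint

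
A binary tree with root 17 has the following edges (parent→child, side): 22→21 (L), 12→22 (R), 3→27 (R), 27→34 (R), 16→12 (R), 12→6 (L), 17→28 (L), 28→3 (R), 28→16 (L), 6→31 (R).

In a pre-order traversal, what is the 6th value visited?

Pre-order visits the node, then its left subtree, then its right subtree.
Visit 17.
At 17: go left to 28.
  Visit 28.
  At 28: go left to 16.
    Visit 16.
    At 16: no left child.
    At 16: go right to 12.
      Visit 12.
      At 12: go left to 6.
        Visit 6.
        At 6: no left child.
        At 6: go right to 31.
          31 is a leaf — visit 31.
      At 12: go right to 22.
        Visit 22.
        At 22: go left to 21.
          21 is a leaf — visit 21.
        At 22: no right child.
  At 28: go right to 3.
    Visit 3.
    At 3: no left child.
    At 3: go right to 27.
      Visit 27.
      At 27: no left child.
      At 27: go right to 34.
        34 is a leaf — visit 34.
At 17: no right child.
Full pre-order sequence: 17, 28, 16, 12, 6, 31, 22, 21, 3, 27, 34.

31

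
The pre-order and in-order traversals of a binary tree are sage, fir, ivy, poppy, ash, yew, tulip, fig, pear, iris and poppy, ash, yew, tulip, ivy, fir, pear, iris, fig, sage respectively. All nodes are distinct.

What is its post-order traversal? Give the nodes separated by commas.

tulip, yew, ash, poppy, ivy, iris, pear, fig, fir, sage

The first element of pre-order is the root; it splits in-order into left and right subtrees.
Root sage: left subtree has 9 nodes {poppy, ash, yew, tulip, ivy, fir, pear, iris, fig}, right has 0 { }.
  Root fir: left subtree has 5 nodes {poppy, ash, yew, tulip, ivy}, right has 3 {pear, iris, fig}.
    Root ivy: left subtree has 4 nodes {poppy, ash, yew, tulip}, right has 0 { }.
      Root poppy: left subtree has 0 nodes { }, right has 3 {ash, yew, tulip}.
        Root ash: left subtree has 0 nodes { }, right has 2 {yew, tulip}.
          Root yew: left subtree has 0 nodes { }, right has 1 {tulip}.
    Root fig: left subtree has 2 nodes {pear, iris}, right has 0 { }.
      Root pear: left subtree has 0 nodes { }, right has 1 {iris}.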